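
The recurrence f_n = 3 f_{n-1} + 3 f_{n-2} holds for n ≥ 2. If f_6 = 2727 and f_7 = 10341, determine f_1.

5

Rearranging, f_{n-2} = (f_n - 3 f_{n-1}) / 3.
f_5 = (10341 - 3·2727) / 3 = 2160/3 = 720
f_4 = (2727 - 3·720) / 3 = 567/3 = 189
f_3 = (720 - 3·189) / 3 = 153/3 = 51
f_2 = (189 - 3·51) / 3 = 36/3 = 12
f_1 = (51 - 3·12) / 3 = 15/3 = 5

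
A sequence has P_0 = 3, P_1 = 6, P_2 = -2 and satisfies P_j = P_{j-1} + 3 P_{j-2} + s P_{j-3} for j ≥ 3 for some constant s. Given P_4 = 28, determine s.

2

P_3 = 16 + 3s
P_4 = 10 + 9s
So 10 + 9s = 28, giving s = 2.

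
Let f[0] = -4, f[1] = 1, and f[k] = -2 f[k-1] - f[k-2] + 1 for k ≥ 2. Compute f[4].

f[2] = -2(1) - (-4) + 1 = 3
f[3] = -2(3) - 1 + 1 = -6
f[4] = -2(-6) - 3 + 1 = 10

10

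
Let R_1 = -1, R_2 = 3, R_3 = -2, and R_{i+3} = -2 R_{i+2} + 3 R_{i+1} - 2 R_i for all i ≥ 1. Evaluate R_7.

-422

R_4 = -2(-2) + 3(3) - 2(-1) = 15
R_5 = -2(15) + 3(-2) - 2(3) = -42
R_6 = -2(-42) + 3(15) - 2(-2) = 133
R_7 = -2(133) + 3(-42) - 2(15) = -422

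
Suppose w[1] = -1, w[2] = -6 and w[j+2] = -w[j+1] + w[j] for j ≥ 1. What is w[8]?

-70

w[3] = -(-6) + (-1) = 5
w[4] = -5 + (-6) = -11
w[5] = -(-11) + 5 = 16
w[6] = -16 + (-11) = -27
w[7] = -(-27) + 16 = 43
w[8] = -43 + (-27) = -70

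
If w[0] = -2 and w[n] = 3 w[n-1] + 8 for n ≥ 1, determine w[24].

The fixed point is 8/(1 - 3) = -4, so w[n] + 4 = 3(w[n-1] + 4).
Hence w[n] = 2·3^n - 4.
w[24] = 2·3^{24} - 4 = 2·282429536481 - 4 = 564859072958.

564859072958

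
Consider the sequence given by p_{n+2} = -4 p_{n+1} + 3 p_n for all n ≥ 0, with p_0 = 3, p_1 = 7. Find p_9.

p_2 = -4(7) + 3(3) = -19
p_3 = -4(-19) + 3(7) = 97
p_4 = -4(97) + 3(-19) = -445
p_5 = -4(-445) + 3(97) = 2071
p_6 = -4(2071) + 3(-445) = -9619
p_7 = -4(-9619) + 3(2071) = 44689
p_8 = -4(44689) + 3(-9619) = -207613
p_9 = -4(-207613) + 3(44689) = 964519

964519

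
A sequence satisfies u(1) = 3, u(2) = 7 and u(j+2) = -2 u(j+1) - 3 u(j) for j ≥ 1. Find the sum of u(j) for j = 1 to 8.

88

u(3) = -2·7 - 3·3 = -23
u(4) = -2·(-23) - 3·7 = 25
u(5) = -2·25 - 3·(-23) = 19
u(6) = -2·19 - 3·25 = -113
u(7) = -2·(-113) - 3·19 = 169
u(8) = -2·169 - 3·(-113) = 1
Sum = 3 + 7 + (-23) + 25 + 19 + (-113) + 169 + 1 = 88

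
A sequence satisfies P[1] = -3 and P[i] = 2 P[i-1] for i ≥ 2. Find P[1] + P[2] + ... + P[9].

-1533

P[2] = 2(-3) = -6
P[3] = 2(-6) = -12
P[4] = 2(-12) = -24
P[5] = 2(-24) = -48
P[6] = 2(-48) = -96
P[7] = 2(-96) = -192
P[8] = 2(-192) = -384
P[9] = 2(-384) = -768
Sum = (-3) + (-6) + (-12) + (-24) + (-48) + (-96) + (-192) + (-384) + (-768) = -1533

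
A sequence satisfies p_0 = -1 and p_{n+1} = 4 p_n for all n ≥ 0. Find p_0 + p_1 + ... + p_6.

p_1 = 4·(-1) = -4
p_2 = 4·(-4) = -16
p_3 = 4·(-16) = -64
p_4 = 4·(-64) = -256
p_5 = 4·(-256) = -1024
p_6 = 4·(-1024) = -4096
Sum = (-1) + (-4) + (-16) + (-64) + (-256) + (-1024) + (-4096) = -5461

-5461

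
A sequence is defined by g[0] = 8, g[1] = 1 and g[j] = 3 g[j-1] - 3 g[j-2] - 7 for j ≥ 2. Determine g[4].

-205

g[2] = 3(1) - 3(8) - 7 = -28
g[3] = 3(-28) - 3(1) - 7 = -94
g[4] = 3(-94) - 3(-28) - 7 = -205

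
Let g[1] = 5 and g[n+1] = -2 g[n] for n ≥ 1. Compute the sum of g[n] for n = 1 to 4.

g[2] = -2·5 = -10
g[3] = -2·(-10) = 20
g[4] = -2·20 = -40
Sum = 5 + (-10) + 20 + (-40) = -25

-25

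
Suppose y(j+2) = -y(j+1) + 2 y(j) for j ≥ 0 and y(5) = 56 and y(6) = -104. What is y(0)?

Rearranging, y(j-2) = (y(j) + y(j-1)) / 2.
y(4) = (-104 + 56) / 2 = -48/2 = -24
y(3) = (56 + (-24)) / 2 = 32/2 = 16
y(2) = (-24 + 16) / 2 = -8/2 = -4
y(1) = (16 + (-4)) / 2 = 12/2 = 6
y(0) = (-4 + 6) / 2 = 2/2 = 1

1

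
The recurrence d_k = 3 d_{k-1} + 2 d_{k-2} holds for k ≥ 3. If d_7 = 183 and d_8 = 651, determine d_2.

-3

Rearranging, d_{k-2} = (d_k - 3 d_{k-1}) / 2.
d_6 = (651 - 3(183)) / 2 = 102/2 = 51
d_5 = (183 - 3(51)) / 2 = 30/2 = 15
d_4 = (51 - 3(15)) / 2 = 6/2 = 3
d_3 = (15 - 3(3)) / 2 = 6/2 = 3
d_2 = (3 - 3(3)) / 2 = -6/2 = -3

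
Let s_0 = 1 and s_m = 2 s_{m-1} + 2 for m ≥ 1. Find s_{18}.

786430

The fixed point is 2/(1 - 2) = -2, so s_m + 2 = 2(s_{m-1} + 2).
Hence s_m = 3·2^m - 2.
s_{18} = 3·2^{18} - 2 = 3·262144 - 2 = 786430.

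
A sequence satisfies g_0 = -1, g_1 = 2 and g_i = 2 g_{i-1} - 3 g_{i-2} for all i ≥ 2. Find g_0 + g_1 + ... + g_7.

g_2 = 2·2 - 3·(-1) = 7
g_3 = 2·7 - 3·2 = 8
g_4 = 2·8 - 3·7 = -5
g_5 = 2·(-5) - 3·8 = -34
g_6 = 2·(-34) - 3·(-5) = -53
g_7 = 2·(-53) - 3·(-34) = -4
Sum = (-1) + 2 + 7 + 8 + (-5) + (-34) + (-53) + (-4) = -80

-80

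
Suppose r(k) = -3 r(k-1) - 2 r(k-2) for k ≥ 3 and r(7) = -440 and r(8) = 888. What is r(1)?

Rearranging, r(k-2) = (r(k) + 3 r(k-1)) / -2.
r(6) = (888 + 3(-440)) / -2 = -432/-2 = 216
r(5) = (-440 + 3(216)) / -2 = 208/-2 = -104
r(4) = (216 + 3(-104)) / -2 = -96/-2 = 48
r(3) = (-104 + 3(48)) / -2 = 40/-2 = -20
r(2) = (48 + 3(-20)) / -2 = -12/-2 = 6
r(1) = (-20 + 3(6)) / -2 = -2/-2 = 1

1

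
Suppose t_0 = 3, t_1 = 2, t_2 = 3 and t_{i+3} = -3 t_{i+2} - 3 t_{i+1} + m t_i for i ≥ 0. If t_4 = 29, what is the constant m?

1

t_3 = -15 + 3m
t_4 = 36 - 7m
So 36 - 7m = 29, giving m = 1.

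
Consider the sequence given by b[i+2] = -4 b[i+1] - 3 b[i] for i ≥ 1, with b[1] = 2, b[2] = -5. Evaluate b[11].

88574

b[3] = -4*(-5) - 3*2 = 14
b[4] = -4*14 - 3*(-5) = -41
b[5] = -4*(-41) - 3*14 = 122
b[6] = -4*122 - 3*(-41) = -365
b[7] = -4*(-365) - 3*122 = 1094
b[8] = -4*1094 - 3*(-365) = -3281
b[9] = -4*(-3281) - 3*1094 = 9842
b[10] = -4*9842 - 3*(-3281) = -29525
b[11] = -4*(-29525) - 3*9842 = 88574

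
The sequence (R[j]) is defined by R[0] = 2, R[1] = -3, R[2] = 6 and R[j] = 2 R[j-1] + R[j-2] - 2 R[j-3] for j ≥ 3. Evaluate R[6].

R[3] = 2·6 + (-3) - 2·2 = 5
R[4] = 2·5 + 6 - 2·(-3) = 22
R[5] = 2·22 + 5 - 2·6 = 37
R[6] = 2·37 + 22 - 2·5 = 86

86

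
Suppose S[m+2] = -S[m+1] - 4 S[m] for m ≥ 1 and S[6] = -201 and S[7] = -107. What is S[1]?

7

Rearranging, S[m-2] = (S[m] + S[m-1]) / -4.
S[5] = (-107 + (-201)) / -4 = -308/-4 = 77
S[4] = (-201 + 77) / -4 = -124/-4 = 31
S[3] = (77 + 31) / -4 = 108/-4 = -27
S[2] = (31 + (-27)) / -4 = 4/-4 = -1
S[1] = (-27 + (-1)) / -4 = -28/-4 = 7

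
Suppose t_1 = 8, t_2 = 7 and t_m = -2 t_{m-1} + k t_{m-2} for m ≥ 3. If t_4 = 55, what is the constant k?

t_3 = -14 + 8k
t_4 = 28 - 9k
So 28 - 9k = 55, giving k = -3.

-3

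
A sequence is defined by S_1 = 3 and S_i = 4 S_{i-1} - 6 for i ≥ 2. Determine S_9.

S_2 = 4·3 - 6 = 6
S_3 = 4·6 - 6 = 18
S_4 = 4·18 - 6 = 66
S_5 = 4·66 - 6 = 258
S_6 = 4·258 - 6 = 1026
S_7 = 4·1026 - 6 = 4098
S_8 = 4·4098 - 6 = 16386
S_9 = 4·16386 - 6 = 65538

65538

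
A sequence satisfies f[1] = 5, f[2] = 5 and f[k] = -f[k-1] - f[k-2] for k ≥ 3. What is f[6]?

f[3] = -5 - 5 = -10
f[4] = -(-10) - 5 = 5
f[5] = -5 - (-10) = 5
f[6] = -5 - 5 = -10

-10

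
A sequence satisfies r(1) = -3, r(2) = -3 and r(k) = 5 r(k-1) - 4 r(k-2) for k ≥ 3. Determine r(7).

-3

r(3) = 5·(-3) - 4·(-3) = -3
r(4) = 5·(-3) - 4·(-3) = -3
r(5) = 5·(-3) - 4·(-3) = -3
r(6) = 5·(-3) - 4·(-3) = -3
r(7) = 5·(-3) - 4·(-3) = -3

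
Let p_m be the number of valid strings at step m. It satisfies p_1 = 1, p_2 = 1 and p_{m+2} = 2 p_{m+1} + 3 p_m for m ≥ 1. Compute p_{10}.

p_3 = 2·1 + 3·1 = 5
p_4 = 2·5 + 3·1 = 13
p_5 = 2·13 + 3·5 = 41
p_6 = 2·41 + 3·13 = 121
p_7 = 2·121 + 3·41 = 365
p_8 = 2·365 + 3·121 = 1093
p_9 = 2·1093 + 3·365 = 3281
p_{10} = 2·3281 + 3·1093 = 9841

9841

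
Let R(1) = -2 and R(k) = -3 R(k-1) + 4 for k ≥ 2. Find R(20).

3486784402

The fixed point is 4/(1 + 3) = 1, so R(k) - 1 = -3(R(k-1) - 1).
Hence R(k) = -3·(-3)^{k-1} + 1.
R(20) = -3·(-3)^{19} + 1 = -3·-1162261467 + 1 = 3486784402.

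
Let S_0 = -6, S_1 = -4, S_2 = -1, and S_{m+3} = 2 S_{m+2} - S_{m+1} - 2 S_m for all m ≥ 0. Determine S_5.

62

S_3 = 2(-1) - (-4) - 2(-6) = 14
S_4 = 2(14) - (-1) - 2(-4) = 37
S_5 = 2(37) - 14 - 2(-1) = 62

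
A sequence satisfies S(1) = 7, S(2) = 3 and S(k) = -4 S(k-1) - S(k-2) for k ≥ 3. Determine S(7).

-3803

S(3) = -4·3 - 7 = -19
S(4) = -4·(-19) - 3 = 73
S(5) = -4·73 - (-19) = -273
S(6) = -4·(-273) - 73 = 1019
S(7) = -4·1019 - (-273) = -3803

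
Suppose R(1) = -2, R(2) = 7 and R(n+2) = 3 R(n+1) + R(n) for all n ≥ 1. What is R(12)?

904693

R(3) = 3(7) + (-2) = 19
R(4) = 3(19) + 7 = 64
R(5) = 3(64) + 19 = 211
R(6) = 3(211) + 64 = 697
R(7) = 3(697) + 211 = 2302
R(8) = 3(2302) + 697 = 7603
R(9) = 3(7603) + 2302 = 25111
R(10) = 3(25111) + 7603 = 82936
R(11) = 3(82936) + 25111 = 273919
R(12) = 3(273919) + 82936 = 904693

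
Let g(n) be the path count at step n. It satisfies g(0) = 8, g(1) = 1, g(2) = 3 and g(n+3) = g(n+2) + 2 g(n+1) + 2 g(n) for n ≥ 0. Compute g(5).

77

g(3) = 3 + 2(1) + 2(8) = 21
g(4) = 21 + 2(3) + 2(1) = 29
g(5) = 29 + 2(21) + 2(3) = 77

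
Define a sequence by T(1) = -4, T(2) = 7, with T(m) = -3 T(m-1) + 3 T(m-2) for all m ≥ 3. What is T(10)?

358992

T(3) = -3*7 + 3*(-4) = -33
T(4) = -3*(-33) + 3*7 = 120
T(5) = -3*120 + 3*(-33) = -459
T(6) = -3*(-459) + 3*120 = 1737
T(7) = -3*1737 + 3*(-459) = -6588
T(8) = -3*(-6588) + 3*1737 = 24975
T(9) = -3*24975 + 3*(-6588) = -94689
T(10) = -3*(-94689) + 3*24975 = 358992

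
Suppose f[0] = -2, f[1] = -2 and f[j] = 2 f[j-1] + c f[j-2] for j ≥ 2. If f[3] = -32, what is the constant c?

4

f[2] = -4 - 2c
f[3] = -8 - 6c
So -8 - 6c = -32, giving c = 4.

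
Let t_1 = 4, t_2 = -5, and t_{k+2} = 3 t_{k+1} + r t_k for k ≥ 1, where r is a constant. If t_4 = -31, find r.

2

t_3 = -15 + 4r
t_4 = -45 + 7r
So -45 + 7r = -31, giving r = 2.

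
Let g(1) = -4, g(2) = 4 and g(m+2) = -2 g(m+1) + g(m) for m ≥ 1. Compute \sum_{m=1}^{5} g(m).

g(3) = -2·4 + (-4) = -12
g(4) = -2·(-12) + 4 = 28
g(5) = -2·28 + (-12) = -68
Sum = (-4) + 4 + (-12) + 28 + (-68) = -52

-52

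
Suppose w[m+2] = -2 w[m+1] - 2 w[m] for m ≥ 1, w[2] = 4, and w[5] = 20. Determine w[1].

Let w[1] = x.
w[3] = -8 - 2x
w[4] = 8 + 4x
w[5] = -4x
So -4x = 20, giving x = -5.

-5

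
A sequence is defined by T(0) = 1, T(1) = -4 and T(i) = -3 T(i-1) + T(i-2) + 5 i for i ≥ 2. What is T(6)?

T(2) = -3(-4) + 1 + 10 = 23
T(3) = -3(23) + (-4) + 15 = -58
T(4) = -3(-58) + 23 + 20 = 217
T(5) = -3(217) + (-58) + 25 = -684
T(6) = -3(-684) + 217 + 30 = 2299

2299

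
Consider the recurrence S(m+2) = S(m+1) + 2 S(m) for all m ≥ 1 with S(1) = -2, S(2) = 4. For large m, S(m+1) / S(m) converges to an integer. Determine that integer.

The characteristic equation is r^2 - r - 2 = 0, which factors as (r - 2)(r + 1) = 0.
So the roots are 2 and -1. Since |2| > |-1| and the coefficient of 2^m is non-zero, the ratio tends to 2.

2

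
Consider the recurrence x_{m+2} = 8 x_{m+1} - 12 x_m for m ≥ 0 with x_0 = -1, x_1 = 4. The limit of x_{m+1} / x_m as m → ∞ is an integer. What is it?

The characteristic equation is r^2 - 8r + 12 = 0, which factors as (r - 6)(r - 2) = 0.
So the roots are 6 and 2. Since |6| > |2| and the coefficient of 6^m is non-zero, the ratio tends to 6.

6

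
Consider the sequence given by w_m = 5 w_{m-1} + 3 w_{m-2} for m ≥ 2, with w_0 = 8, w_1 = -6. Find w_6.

w_2 = 5(-6) + 3(8) = -6
w_3 = 5(-6) + 3(-6) = -48
w_4 = 5(-48) + 3(-6) = -258
w_5 = 5(-258) + 3(-48) = -1434
w_6 = 5(-1434) + 3(-258) = -7944

-7944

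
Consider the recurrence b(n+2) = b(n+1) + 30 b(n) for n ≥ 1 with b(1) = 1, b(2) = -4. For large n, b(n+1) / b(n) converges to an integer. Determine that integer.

The characteristic equation is r^2 - r - 30 = 0, which factors as (r - 6)(r + 5) = 0.
So the roots are 6 and -5. Since |6| > |-5| and the coefficient of 6^n is non-zero, the ratio tends to 6.

6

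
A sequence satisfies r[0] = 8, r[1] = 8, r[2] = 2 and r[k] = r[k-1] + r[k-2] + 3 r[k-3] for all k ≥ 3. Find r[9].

r[3] = 2 + 8 + 3(8) = 34
r[4] = 34 + 2 + 3(8) = 60
r[5] = 60 + 34 + 3(2) = 100
r[6] = 100 + 60 + 3(34) = 262
r[7] = 262 + 100 + 3(60) = 542
r[8] = 542 + 262 + 3(100) = 1104
r[9] = 1104 + 542 + 3(262) = 2432

2432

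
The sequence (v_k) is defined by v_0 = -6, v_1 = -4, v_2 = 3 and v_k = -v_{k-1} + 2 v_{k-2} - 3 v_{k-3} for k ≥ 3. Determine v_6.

v_3 = -3 + 2*(-4) - 3*(-6) = 7
v_4 = -7 + 2*3 - 3*(-4) = 11
v_5 = -11 + 2*7 - 3*3 = -6
v_6 = -(-6) + 2*11 - 3*7 = 7

7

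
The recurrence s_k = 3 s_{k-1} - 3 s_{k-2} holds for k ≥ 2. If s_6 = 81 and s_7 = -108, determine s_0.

Rearranging, s_{k-2} = (s_k - 3 s_{k-1}) / -3.
s_5 = (-108 - 3*81) / -3 = -351/-3 = 117
s_4 = (81 - 3*117) / -3 = -270/-3 = 90
s_3 = (117 - 3*90) / -3 = -153/-3 = 51
s_2 = (90 - 3*51) / -3 = -63/-3 = 21
s_1 = (51 - 3*21) / -3 = -12/-3 = 4
s_0 = (21 - 3*4) / -3 = 9/-3 = -3

-3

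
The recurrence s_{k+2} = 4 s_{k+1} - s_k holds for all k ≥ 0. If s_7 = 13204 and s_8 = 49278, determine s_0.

-2

Rearranging, s_{k-2} = -(s_k - 4 s_{k-1}).
s_6 = -(49278 - 4(13204)) = 3538
s_5 = -(13204 - 4(3538)) = 948
s_4 = -(3538 - 4(948)) = 254
s_3 = -(948 - 4(254)) = 68
s_2 = -(254 - 4(68)) = 18
s_1 = -(68 - 4(18)) = 4
s_0 = -(18 - 4(4)) = -2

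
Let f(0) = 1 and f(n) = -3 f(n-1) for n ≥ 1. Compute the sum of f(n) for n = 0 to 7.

-1640

f(1) = -3(1) = -3
f(2) = -3(-3) = 9
f(3) = -3(9) = -27
f(4) = -3(-27) = 81
f(5) = -3(81) = -243
f(6) = -3(-243) = 729
f(7) = -3(729) = -2187
Sum = 1 + (-3) + 9 + (-27) + 81 + (-243) + 729 + (-2187) = -1640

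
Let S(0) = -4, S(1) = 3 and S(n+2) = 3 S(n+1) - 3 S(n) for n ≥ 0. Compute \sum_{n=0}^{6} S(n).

416

S(2) = 3(3) - 3(-4) = 21
S(3) = 3(21) - 3(3) = 54
S(4) = 3(54) - 3(21) = 99
S(5) = 3(99) - 3(54) = 135
S(6) = 3(135) - 3(99) = 108
Sum = (-4) + 3 + 21 + 54 + 99 + 135 + 108 = 416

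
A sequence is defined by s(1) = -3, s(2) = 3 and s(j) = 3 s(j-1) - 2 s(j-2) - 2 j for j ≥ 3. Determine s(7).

-51

s(3) = 3*3 - 2*(-3) - 6 = 9
s(4) = 3*9 - 2*3 - 8 = 13
s(5) = 3*13 - 2*9 - 10 = 11
s(6) = 3*11 - 2*13 - 12 = -5
s(7) = 3*(-5) - 2*11 - 14 = -51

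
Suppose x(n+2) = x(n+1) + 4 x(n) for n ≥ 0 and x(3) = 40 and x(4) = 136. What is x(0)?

Rearranging, x(n-2) = (x(n) - x(n-1)) / 4.
x(2) = (136 - 40) / 4 = 96/4 = 24
x(1) = (40 - 24) / 4 = 16/4 = 4
x(0) = (24 - 4) / 4 = 20/4 = 5

5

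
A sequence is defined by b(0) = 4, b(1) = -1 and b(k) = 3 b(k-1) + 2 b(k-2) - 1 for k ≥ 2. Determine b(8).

5374

b(2) = 3(-1) + 2(4) - 1 = 4
b(3) = 3(4) + 2(-1) - 1 = 9
b(4) = 3(9) + 2(4) - 1 = 34
b(5) = 3(34) + 2(9) - 1 = 119
b(6) = 3(119) + 2(34) - 1 = 424
b(7) = 3(424) + 2(119) - 1 = 1509
b(8) = 3(1509) + 2(424) - 1 = 5374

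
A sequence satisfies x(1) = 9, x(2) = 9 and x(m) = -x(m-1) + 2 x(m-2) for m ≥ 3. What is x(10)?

x(3) = -9 + 2*9 = 9
x(4) = -9 + 2*9 = 9
x(5) = -9 + 2*9 = 9
x(6) = -9 + 2*9 = 9
x(7) = -9 + 2*9 = 9
x(8) = -9 + 2*9 = 9
x(9) = -9 + 2*9 = 9
x(10) = -9 + 2*9 = 9

9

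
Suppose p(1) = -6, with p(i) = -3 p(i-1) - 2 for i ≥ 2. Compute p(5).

p(2) = -3*(-6) - 2 = 16
p(3) = -3*16 - 2 = -50
p(4) = -3*(-50) - 2 = 148
p(5) = -3*148 - 2 = -446

-446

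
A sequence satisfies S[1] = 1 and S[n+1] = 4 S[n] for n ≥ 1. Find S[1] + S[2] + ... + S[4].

S[2] = 4·1 = 4
S[3] = 4·4 = 16
S[4] = 4·16 = 64
Sum = 1 + 4 + 16 + 64 = 85

85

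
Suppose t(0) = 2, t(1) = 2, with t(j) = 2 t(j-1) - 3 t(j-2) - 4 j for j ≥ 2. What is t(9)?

-446

t(2) = 2*2 - 3*2 - 8 = -10
t(3) = 2*(-10) - 3*2 - 12 = -38
t(4) = 2*(-38) - 3*(-10) - 16 = -62
t(5) = 2*(-62) - 3*(-38) - 20 = -30
t(6) = 2*(-30) - 3*(-62) - 24 = 102
t(7) = 2*102 - 3*(-30) - 28 = 266
t(8) = 2*266 - 3*102 - 32 = 194
t(9) = 2*194 - 3*266 - 36 = -446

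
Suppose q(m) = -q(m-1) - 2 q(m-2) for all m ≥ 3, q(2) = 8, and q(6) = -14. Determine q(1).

1

Let q(1) = z.
q(3) = -8 - 2z
q(4) = -8 + 2z
q(5) = 24 + 2z
q(6) = -8 - 6z
So -8 - 6z = -14, giving z = 1.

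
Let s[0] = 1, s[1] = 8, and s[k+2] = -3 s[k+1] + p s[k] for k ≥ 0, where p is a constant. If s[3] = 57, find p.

-3

s[2] = -24 + p
s[3] = 72 + 5p
So 72 + 5p = 57, giving p = -3.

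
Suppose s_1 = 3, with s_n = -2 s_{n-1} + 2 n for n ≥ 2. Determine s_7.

s_2 = -2*3 + 4 = -2
s_3 = -2*(-2) + 6 = 10
s_4 = -2*10 + 8 = -12
s_5 = -2*(-12) + 10 = 34
s_6 = -2*34 + 12 = -56
s_7 = -2*(-56) + 14 = 126

126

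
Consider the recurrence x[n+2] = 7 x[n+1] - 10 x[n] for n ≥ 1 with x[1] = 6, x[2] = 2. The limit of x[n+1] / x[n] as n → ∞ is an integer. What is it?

5

The characteristic equation is r^2 - 7r + 10 = 0, which factors as (r - 5)(r - 2) = 0.
So the roots are 5 and 2. Since |5| > |2| and the coefficient of 5^n is non-zero, the ratio tends to 5.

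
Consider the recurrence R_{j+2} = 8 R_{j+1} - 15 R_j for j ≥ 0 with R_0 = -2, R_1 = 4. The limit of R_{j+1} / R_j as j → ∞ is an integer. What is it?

The characteristic equation is r^2 - 8r + 15 = 0, which factors as (r - 5)(r - 3) = 0.
So the roots are 5 and 3. Since |5| > |3| and the coefficient of 5^j is non-zero, the ratio tends to 5.

5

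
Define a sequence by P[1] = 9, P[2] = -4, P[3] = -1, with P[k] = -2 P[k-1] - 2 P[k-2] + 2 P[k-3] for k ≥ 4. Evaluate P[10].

-680

P[4] = -2*(-1) - 2*(-4) + 2*9 = 28
P[5] = -2*28 - 2*(-1) + 2*(-4) = -62
P[6] = -2*(-62) - 2*28 + 2*(-1) = 66
P[7] = -2*66 - 2*(-62) + 2*28 = 48
P[8] = -2*48 - 2*66 + 2*(-62) = -352
P[9] = -2*(-352) - 2*48 + 2*66 = 740
P[10] = -2*740 - 2*(-352) + 2*48 = -680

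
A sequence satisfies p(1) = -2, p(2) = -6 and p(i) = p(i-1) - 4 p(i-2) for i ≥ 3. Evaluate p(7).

-158

p(3) = (-6) - 4(-2) = 2
p(4) = 2 - 4(-6) = 26
p(5) = 26 - 4(2) = 18
p(6) = 18 - 4(26) = -86
p(7) = (-86) - 4(18) = -158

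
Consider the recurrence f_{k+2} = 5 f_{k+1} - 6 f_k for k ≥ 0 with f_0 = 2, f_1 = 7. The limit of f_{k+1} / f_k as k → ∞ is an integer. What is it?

3

The characteristic equation is r^2 - 5r + 6 = 0, which factors as (r - 3)(r - 2) = 0.
So the roots are 3 and 2. Since |3| > |2| and the coefficient of 3^k is non-zero, the ratio tends to 3.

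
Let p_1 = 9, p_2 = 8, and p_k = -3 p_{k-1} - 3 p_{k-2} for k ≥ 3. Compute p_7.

p_3 = -3*8 - 3*9 = -51
p_4 = -3*(-51) - 3*8 = 129
p_5 = -3*129 - 3*(-51) = -234
p_6 = -3*(-234) - 3*129 = 315
p_7 = -3*315 - 3*(-234) = -243

-243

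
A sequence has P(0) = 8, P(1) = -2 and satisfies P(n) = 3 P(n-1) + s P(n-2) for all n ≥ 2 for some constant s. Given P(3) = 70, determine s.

4

P(2) = -6 + 8s
P(3) = -18 + 22s
So -18 + 22s = 70, giving s = 4.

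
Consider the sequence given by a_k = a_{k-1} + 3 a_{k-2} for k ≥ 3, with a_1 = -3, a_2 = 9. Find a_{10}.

2619

a_3 = 9 + 3*(-3) = 0
a_4 = 0 + 3*9 = 27
a_5 = 27 + 3*0 = 27
a_6 = 27 + 3*27 = 108
a_7 = 108 + 3*27 = 189
a_8 = 189 + 3*108 = 513
a_9 = 513 + 3*189 = 1080
a_{10} = 1080 + 3*513 = 2619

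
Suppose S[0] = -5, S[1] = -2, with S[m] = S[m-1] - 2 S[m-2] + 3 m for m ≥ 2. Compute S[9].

S[2] = (-2) - 2*(-5) + 6 = 14
S[3] = 14 - 2*(-2) + 9 = 27
S[4] = 27 - 2*14 + 12 = 11
S[5] = 11 - 2*27 + 15 = -28
S[6] = (-28) - 2*11 + 18 = -32
S[7] = (-32) - 2*(-28) + 21 = 45
S[8] = 45 - 2*(-32) + 24 = 133
S[9] = 133 - 2*45 + 27 = 70

70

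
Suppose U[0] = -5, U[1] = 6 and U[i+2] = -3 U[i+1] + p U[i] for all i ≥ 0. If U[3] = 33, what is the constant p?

-1

U[2] = -18 - 5p
U[3] = 54 + 21p
So 54 + 21p = 33, giving p = -1.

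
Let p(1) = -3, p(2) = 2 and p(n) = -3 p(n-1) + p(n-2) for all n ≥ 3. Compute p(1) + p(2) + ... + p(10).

p(3) = -3*2 + (-3) = -9
p(4) = -3*(-9) + 2 = 29
p(5) = -3*29 + (-9) = -96
p(6) = -3*(-96) + 29 = 317
p(7) = -3*317 + (-96) = -1047
p(8) = -3*(-1047) + 317 = 3458
p(9) = -3*3458 + (-1047) = -11421
p(10) = -3*(-11421) + 3458 = 37721
Sum = (-3) + 2 + (-9) + 29 + (-96) + 317 + (-1047) + 3458 + (-11421) + 37721 = 28951

28951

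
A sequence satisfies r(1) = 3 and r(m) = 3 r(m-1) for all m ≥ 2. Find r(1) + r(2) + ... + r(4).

r(2) = 3*3 = 9
r(3) = 3*9 = 27
r(4) = 3*27 = 81
Sum = 3 + 9 + 27 + 81 = 120

120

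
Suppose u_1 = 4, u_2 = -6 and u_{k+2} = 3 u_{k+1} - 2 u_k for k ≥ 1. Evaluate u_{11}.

-10226

u_3 = 3·(-6) - 2·4 = -26
u_4 = 3·(-26) - 2·(-6) = -66
u_5 = 3·(-66) - 2·(-26) = -146
u_6 = 3·(-146) - 2·(-66) = -306
u_7 = 3·(-306) - 2·(-146) = -626
u_8 = 3·(-626) - 2·(-306) = -1266
u_9 = 3·(-1266) - 2·(-626) = -2546
u_{10} = 3·(-2546) - 2·(-1266) = -5106
u_{11} = 3·(-5106) - 2·(-2546) = -10226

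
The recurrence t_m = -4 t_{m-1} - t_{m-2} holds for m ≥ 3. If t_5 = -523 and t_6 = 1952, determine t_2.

Rearranging, t_{m-2} = -(t_m + 4 t_{m-1}).
t_4 = -(1952 + 4*(-523)) = 140
t_3 = -(-523 + 4*140) = -37
t_2 = -(140 + 4*(-37)) = 8

8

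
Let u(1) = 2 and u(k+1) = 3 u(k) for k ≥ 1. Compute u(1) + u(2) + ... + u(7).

u(2) = 3*2 = 6
u(3) = 3*6 = 18
u(4) = 3*18 = 54
u(5) = 3*54 = 162
u(6) = 3*162 = 486
u(7) = 3*486 = 1458
Sum = 2 + 6 + 18 + 54 + 162 + 486 + 1458 = 2186

2186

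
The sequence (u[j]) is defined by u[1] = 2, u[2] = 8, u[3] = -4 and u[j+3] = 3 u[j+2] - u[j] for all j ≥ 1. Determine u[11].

-29186

u[4] = 3(-4) - 2 = -14
u[5] = 3(-14) - 8 = -50
u[6] = 3(-50) - (-4) = -146
u[7] = 3(-146) - (-14) = -424
u[8] = 3(-424) - (-50) = -1222
u[9] = 3(-1222) - (-146) = -3520
u[10] = 3(-3520) - (-424) = -10136
u[11] = 3(-10136) - (-1222) = -29186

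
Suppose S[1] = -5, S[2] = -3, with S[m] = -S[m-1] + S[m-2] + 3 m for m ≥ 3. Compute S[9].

S[3] = -(-3) + (-5) + 9 = 7
S[4] = -7 + (-3) + 12 = 2
S[5] = -2 + 7 + 15 = 20
S[6] = -20 + 2 + 18 = 0
S[7] = -0 + 20 + 21 = 41
S[8] = -41 + 0 + 24 = -17
S[9] = -(-17) + 41 + 27 = 85

85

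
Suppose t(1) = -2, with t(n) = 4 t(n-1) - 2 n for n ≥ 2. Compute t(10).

-932060

t(2) = 4*(-2) - 4 = -12
t(3) = 4*(-12) - 6 = -54
t(4) = 4*(-54) - 8 = -224
t(5) = 4*(-224) - 10 = -906
t(6) = 4*(-906) - 12 = -3636
t(7) = 4*(-3636) - 14 = -14558
t(8) = 4*(-14558) - 16 = -58248
t(9) = 4*(-58248) - 18 = -233010
t(10) = 4*(-233010) - 20 = -932060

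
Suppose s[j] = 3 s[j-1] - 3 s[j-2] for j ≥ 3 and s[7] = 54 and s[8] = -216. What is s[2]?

Rearranging, s[j-2] = (s[j] - 3 s[j-1]) / -3.
s[6] = (-216 - 3·54) / -3 = -378/-3 = 126
s[5] = (54 - 3·126) / -3 = -324/-3 = 108
s[4] = (126 - 3·108) / -3 = -198/-3 = 66
s[3] = (108 - 3·66) / -3 = -90/-3 = 30
s[2] = (66 - 3·30) / -3 = -24/-3 = 8

8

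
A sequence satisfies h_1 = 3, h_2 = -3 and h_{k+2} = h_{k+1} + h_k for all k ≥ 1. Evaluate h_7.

-9

h_3 = (-3) + 3 = 0
h_4 = 0 + (-3) = -3
h_5 = (-3) + 0 = -3
h_6 = (-3) + (-3) = -6
h_7 = (-6) + (-3) = -9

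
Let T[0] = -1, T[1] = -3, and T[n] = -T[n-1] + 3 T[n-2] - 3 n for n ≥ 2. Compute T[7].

T[2] = -(-3) + 3*(-1) - 6 = -6
T[3] = -(-6) + 3*(-3) - 9 = -12
T[4] = -(-12) + 3*(-6) - 12 = -18
T[5] = -(-18) + 3*(-12) - 15 = -33
T[6] = -(-33) + 3*(-18) - 18 = -39
T[7] = -(-39) + 3*(-33) - 21 = -81

-81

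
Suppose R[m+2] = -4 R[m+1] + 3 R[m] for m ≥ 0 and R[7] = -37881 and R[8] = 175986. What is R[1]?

Rearranging, R[m-2] = (R[m] + 4 R[m-1]) / 3.
R[6] = (175986 + 4·(-37881)) / 3 = 24462/3 = 8154
R[5] = (-37881 + 4·8154) / 3 = -5265/3 = -1755
R[4] = (8154 + 4·(-1755)) / 3 = 1134/3 = 378
R[3] = (-1755 + 4·378) / 3 = -243/3 = -81
R[2] = (378 + 4·(-81)) / 3 = 54/3 = 18
R[1] = (-81 + 4·18) / 3 = -9/3 = -3

-3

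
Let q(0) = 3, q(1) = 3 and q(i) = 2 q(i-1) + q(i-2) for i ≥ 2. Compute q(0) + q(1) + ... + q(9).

7134

q(2) = 2*3 + 3 = 9
q(3) = 2*9 + 3 = 21
q(4) = 2*21 + 9 = 51
q(5) = 2*51 + 21 = 123
q(6) = 2*123 + 51 = 297
q(7) = 2*297 + 123 = 717
q(8) = 2*717 + 297 = 1731
q(9) = 2*1731 + 717 = 4179
Sum = 3 + 3 + 9 + 21 + 51 + 123 + 297 + 717 + 1731 + 4179 = 7134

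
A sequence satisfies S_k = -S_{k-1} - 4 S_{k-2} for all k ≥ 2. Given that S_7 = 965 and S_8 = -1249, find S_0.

Rearranging, S_{k-2} = (S_k + S_{k-1}) / -4.
S_6 = (-1249 + 965) / -4 = -284/-4 = 71
S_5 = (965 + 71) / -4 = 1036/-4 = -259
S_4 = (71 + (-259)) / -4 = -188/-4 = 47
S_3 = (-259 + 47) / -4 = -212/-4 = 53
S_2 = (47 + 53) / -4 = 100/-4 = -25
S_1 = (53 + (-25)) / -4 = 28/-4 = -7
S_0 = (-25 + (-7)) / -4 = -32/-4 = 8

8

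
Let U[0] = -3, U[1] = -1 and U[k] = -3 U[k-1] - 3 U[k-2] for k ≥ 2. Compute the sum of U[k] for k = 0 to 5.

U[2] = -3(-1) - 3(-3) = 12
U[3] = -3(12) - 3(-1) = -33
U[4] = -3(-33) - 3(12) = 63
U[5] = -3(63) - 3(-33) = -90
Sum = (-3) + (-1) + 12 + (-33) + 63 + (-90) = -52

-52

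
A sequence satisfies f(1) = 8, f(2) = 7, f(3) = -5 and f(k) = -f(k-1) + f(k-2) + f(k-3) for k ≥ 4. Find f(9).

f(4) = -(-5) + 7 + 8 = 20
f(5) = -20 + (-5) + 7 = -18
f(6) = -(-18) + 20 + (-5) = 33
f(7) = -33 + (-18) + 20 = -31
f(8) = -(-31) + 33 + (-18) = 46
f(9) = -46 + (-31) + 33 = -44

-44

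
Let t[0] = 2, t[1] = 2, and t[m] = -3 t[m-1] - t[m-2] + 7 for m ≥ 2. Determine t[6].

t[2] = -3(2) - 2 + 7 = -1
t[3] = -3(-1) - 2 + 7 = 8
t[4] = -3(8) - (-1) + 7 = -16
t[5] = -3(-16) - 8 + 7 = 47
t[6] = -3(47) - (-16) + 7 = -118

-118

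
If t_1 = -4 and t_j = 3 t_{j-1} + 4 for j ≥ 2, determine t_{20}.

-2324522936

The fixed point is 4/(1 - 3) = -2, so t_j + 2 = 3(t_{j-1} + 2).
Hence t_j = -2·3^{j-1} - 2.
t_{20} = -2·3^{19} - 2 = -2·1162261467 - 2 = -2324522936.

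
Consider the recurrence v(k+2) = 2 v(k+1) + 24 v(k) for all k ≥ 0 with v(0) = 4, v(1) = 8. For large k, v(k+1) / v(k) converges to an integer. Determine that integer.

6

The characteristic equation is r^2 - 2r - 24 = 0, which factors as (r - 6)(r + 4) = 0.
So the roots are 6 and -4. Since |6| > |-4| and the coefficient of 6^k is non-zero, the ratio tends to 6.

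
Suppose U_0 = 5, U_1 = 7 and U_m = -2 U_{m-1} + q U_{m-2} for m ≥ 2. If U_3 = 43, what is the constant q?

-5

U_2 = -14 + 5q
U_3 = 28 - 3q
So 28 - 3q = 43, giving q = -5.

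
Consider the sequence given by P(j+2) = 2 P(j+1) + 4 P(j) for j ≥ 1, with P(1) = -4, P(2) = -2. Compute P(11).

-195584

P(3) = 2(-2) + 4(-4) = -20
P(4) = 2(-20) + 4(-2) = -48
P(5) = 2(-48) + 4(-20) = -176
P(6) = 2(-176) + 4(-48) = -544
P(7) = 2(-544) + 4(-176) = -1792
P(8) = 2(-1792) + 4(-544) = -5760
P(9) = 2(-5760) + 4(-1792) = -18688
P(10) = 2(-18688) + 4(-5760) = -60416
P(11) = 2(-60416) + 4(-18688) = -195584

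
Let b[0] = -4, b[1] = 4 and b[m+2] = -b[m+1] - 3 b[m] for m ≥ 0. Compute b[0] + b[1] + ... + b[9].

b[2] = -4 - 3(-4) = 8
b[3] = -8 - 3(4) = -20
b[4] = -(-20) - 3(8) = -4
b[5] = -(-4) - 3(-20) = 64
b[6] = -64 - 3(-4) = -52
b[7] = -(-52) - 3(64) = -140
b[8] = -(-140) - 3(-52) = 296
b[9] = -296 - 3(-140) = 124
Sum = (-4) + 4 + 8 + (-20) + (-4) + 64 + (-52) + (-140) + 296 + 124 = 276

276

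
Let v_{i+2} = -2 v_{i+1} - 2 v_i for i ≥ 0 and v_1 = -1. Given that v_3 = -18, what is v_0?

-4

Let v_0 = x.
v_2 = 2 - 2x
v_3 = -2 + 4x
So -2 + 4x = -18, giving x = -4.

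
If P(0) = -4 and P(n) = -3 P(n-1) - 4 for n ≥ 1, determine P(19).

3486784400

The fixed point is -4/(1 + 3) = -1, so P(n) + 1 = -3(P(n-1) + 1).
Hence P(n) = -3·(-3)^n - 1.
P(19) = -3·(-3)^{19} - 1 = -3·-1162261467 - 1 = 3486784400.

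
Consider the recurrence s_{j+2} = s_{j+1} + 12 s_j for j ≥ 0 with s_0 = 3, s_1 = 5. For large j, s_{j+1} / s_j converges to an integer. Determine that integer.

4

The characteristic equation is r^2 - r - 12 = 0, which factors as (r - 4)(r + 3) = 0.
So the roots are 4 and -3. Since |4| > |-3| and the coefficient of 4^j is non-zero, the ratio tends to 4.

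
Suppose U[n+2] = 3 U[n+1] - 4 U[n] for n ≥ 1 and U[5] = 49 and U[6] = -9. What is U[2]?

Rearranging, U[n-2] = (U[n] - 3 U[n-1]) / -4.
U[4] = (-9 - 3·49) / -4 = -156/-4 = 39
U[3] = (49 - 3·39) / -4 = -68/-4 = 17
U[2] = (39 - 3·17) / -4 = -12/-4 = 3

3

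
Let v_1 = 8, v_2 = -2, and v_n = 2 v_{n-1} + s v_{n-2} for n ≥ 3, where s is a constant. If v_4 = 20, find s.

2

v_3 = -4 + 8s
v_4 = -8 + 14s
So -8 + 14s = 20, giving s = 2.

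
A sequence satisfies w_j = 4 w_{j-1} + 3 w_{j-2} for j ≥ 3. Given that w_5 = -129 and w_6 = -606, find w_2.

Rearranging, w_{j-2} = (w_j - 4 w_{j-1}) / 3.
w_4 = (-606 - 4*(-129)) / 3 = -90/3 = -30
w_3 = (-129 - 4*(-30)) / 3 = -9/3 = -3
w_2 = (-30 - 4*(-3)) / 3 = -18/3 = -6

-6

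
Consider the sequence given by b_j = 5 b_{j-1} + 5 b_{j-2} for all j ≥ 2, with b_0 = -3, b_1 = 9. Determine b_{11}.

b_2 = 5·9 + 5·(-3) = 30
b_3 = 5·30 + 5·9 = 195
b_4 = 5·195 + 5·30 = 1125
b_5 = 5·1125 + 5·195 = 6600
b_6 = 5·6600 + 5·1125 = 38625
b_7 = 5·38625 + 5·6600 = 226125
b_8 = 5·226125 + 5·38625 = 1323750
b_9 = 5·1323750 + 5·226125 = 7749375
b_{10} = 5·7749375 + 5·1323750 = 45365625
b_{11} = 5·45365625 + 5·7749375 = 265575000

265575000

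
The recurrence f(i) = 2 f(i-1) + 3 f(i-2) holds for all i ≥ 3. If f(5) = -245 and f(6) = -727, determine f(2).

Rearranging, f(i-2) = (f(i) - 2 f(i-1)) / 3.
f(4) = (-727 - 2·(-245)) / 3 = -237/3 = -79
f(3) = (-245 - 2·(-79)) / 3 = -87/3 = -29
f(2) = (-79 - 2·(-29)) / 3 = -21/3 = -7

-7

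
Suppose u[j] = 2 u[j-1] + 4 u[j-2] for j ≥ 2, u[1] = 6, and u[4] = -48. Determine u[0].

Let u[0] = x.
u[2] = 12 + 4x
u[3] = 48 + 8x
u[4] = 144 + 32x
So 144 + 32x = -48, giving x = -6.

-6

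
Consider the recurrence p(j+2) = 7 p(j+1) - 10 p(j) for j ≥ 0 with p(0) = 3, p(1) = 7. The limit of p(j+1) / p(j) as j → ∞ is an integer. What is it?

The characteristic equation is r^2 - 7r + 10 = 0, which factors as (r - 5)(r - 2) = 0.
So the roots are 5 and 2. Since |5| > |2| and the coefficient of 5^j is non-zero, the ratio tends to 5.

5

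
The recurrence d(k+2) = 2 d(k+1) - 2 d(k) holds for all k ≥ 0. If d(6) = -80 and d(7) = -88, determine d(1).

Rearranging, d(k-2) = (d(k) - 2 d(k-1)) / -2.
d(5) = (-88 - 2*(-80)) / -2 = 72/-2 = -36
d(4) = (-80 - 2*(-36)) / -2 = -8/-2 = 4
d(3) = (-36 - 2*4) / -2 = -44/-2 = 22
d(2) = (4 - 2*22) / -2 = -40/-2 = 20
d(1) = (22 - 2*20) / -2 = -18/-2 = 9

9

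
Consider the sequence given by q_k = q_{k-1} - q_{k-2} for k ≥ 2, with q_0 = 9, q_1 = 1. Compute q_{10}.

q_2 = 1 - 9 = -8
q_3 = (-8) - 1 = -9
q_4 = (-9) - (-8) = -1
q_5 = (-1) - (-9) = 8
q_6 = 8 - (-1) = 9
q_7 = 9 - 8 = 1
q_8 = 1 - 9 = -8
q_9 = (-8) - 1 = -9
q_{10} = (-9) - (-8) = -1

-1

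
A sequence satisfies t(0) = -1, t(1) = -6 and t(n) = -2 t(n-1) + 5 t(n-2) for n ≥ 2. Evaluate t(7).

-5424

t(2) = -2(-6) + 5(-1) = 7
t(3) = -2(7) + 5(-6) = -44
t(4) = -2(-44) + 5(7) = 123
t(5) = -2(123) + 5(-44) = -466
t(6) = -2(-466) + 5(123) = 1547
t(7) = -2(1547) + 5(-466) = -5424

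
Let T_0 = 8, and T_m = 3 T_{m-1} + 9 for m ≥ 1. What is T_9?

246033

T_1 = 3(8) + 9 = 33
T_2 = 3(33) + 9 = 108
T_3 = 3(108) + 9 = 333
T_4 = 3(333) + 9 = 1008
T_5 = 3(1008) + 9 = 3033
T_6 = 3(3033) + 9 = 9108
T_7 = 3(9108) + 9 = 27333
T_8 = 3(27333) + 9 = 82008
T_9 = 3(82008) + 9 = 246033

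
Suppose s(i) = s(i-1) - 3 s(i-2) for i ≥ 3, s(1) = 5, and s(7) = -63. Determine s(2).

-3

Let s(2) = y.
s(3) = -15 + y
s(4) = -15 - 2y
s(5) = 30 - 5y
s(6) = 75 + y
s(7) = -15 + 16y
So -15 + 16y = -63, giving y = -3.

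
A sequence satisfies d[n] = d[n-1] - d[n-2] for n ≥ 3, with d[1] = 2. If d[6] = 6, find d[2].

-4

Let d[2] = w.
d[3] = -2 + w
d[4] = -2
d[5] = -w
d[6] = 2 - w
So 2 - w = 6, giving w = -4.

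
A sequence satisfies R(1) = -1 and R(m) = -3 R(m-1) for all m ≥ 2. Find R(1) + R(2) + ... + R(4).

20

R(2) = -3·(-1) = 3
R(3) = -3·3 = -9
R(4) = -3·(-9) = 27
Sum = (-1) + 3 + (-9) + 27 = 20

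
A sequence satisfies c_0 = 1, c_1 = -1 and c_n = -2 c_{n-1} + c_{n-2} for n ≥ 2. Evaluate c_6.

99

c_2 = -2*(-1) + 1 = 3
c_3 = -2*3 + (-1) = -7
c_4 = -2*(-7) + 3 = 17
c_5 = -2*17 + (-7) = -41
c_6 = -2*(-41) + 17 = 99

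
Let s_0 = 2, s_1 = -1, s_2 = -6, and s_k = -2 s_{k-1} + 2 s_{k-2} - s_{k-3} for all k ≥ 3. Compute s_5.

s_3 = -2(-6) + 2(-1) - 2 = 8
s_4 = -2(8) + 2(-6) - (-1) = -27
s_5 = -2(-27) + 2(8) - (-6) = 76

76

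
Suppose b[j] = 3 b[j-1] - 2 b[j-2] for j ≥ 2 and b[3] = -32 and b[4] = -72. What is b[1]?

Rearranging, b[j-2] = (b[j] - 3 b[j-1]) / -2.
b[2] = (-72 - 3*(-32)) / -2 = 24/-2 = -12
b[1] = (-32 - 3*(-12)) / -2 = 4/-2 = -2

-2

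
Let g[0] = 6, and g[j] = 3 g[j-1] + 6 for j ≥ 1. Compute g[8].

59046

g[1] = 3*6 + 6 = 24
g[2] = 3*24 + 6 = 78
g[3] = 3*78 + 6 = 240
g[4] = 3*240 + 6 = 726
g[5] = 3*726 + 6 = 2184
g[6] = 3*2184 + 6 = 6558
g[7] = 3*6558 + 6 = 19680
g[8] = 3*19680 + 6 = 59046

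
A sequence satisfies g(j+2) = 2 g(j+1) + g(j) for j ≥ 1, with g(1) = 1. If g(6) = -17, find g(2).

Let g(2) = w.
g(3) = 1 + 2w
g(4) = 2 + 5w
g(5) = 5 + 12w
g(6) = 12 + 29w
So 12 + 29w = -17, giving w = -1.

-1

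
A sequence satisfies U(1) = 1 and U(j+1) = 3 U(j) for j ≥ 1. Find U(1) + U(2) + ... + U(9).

U(2) = 3(1) = 3
U(3) = 3(3) = 9
U(4) = 3(9) = 27
U(5) = 3(27) = 81
U(6) = 3(81) = 243
U(7) = 3(243) = 729
U(8) = 3(729) = 2187
U(9) = 3(2187) = 6561
Sum = 1 + 3 + 9 + 27 + 81 + 243 + 729 + 2187 + 6561 = 9841

9841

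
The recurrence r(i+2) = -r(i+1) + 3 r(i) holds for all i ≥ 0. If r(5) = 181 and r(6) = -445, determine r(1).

4

Rearranging, r(i-2) = (r(i) + r(i-1)) / 3.
r(4) = (-445 + 181) / 3 = -264/3 = -88
r(3) = (181 + (-88)) / 3 = 93/3 = 31
r(2) = (-88 + 31) / 3 = -57/3 = -19
r(1) = (31 + (-19)) / 3 = 12/3 = 4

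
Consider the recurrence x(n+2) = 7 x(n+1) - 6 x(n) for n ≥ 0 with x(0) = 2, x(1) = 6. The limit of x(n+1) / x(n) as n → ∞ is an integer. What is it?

6

The characteristic equation is r^2 - 7r + 6 = 0, which factors as (r - 6)(r - 1) = 0.
So the roots are 6 and 1. Since |6| > |1| and the coefficient of 6^n is non-zero, the ratio tends to 6.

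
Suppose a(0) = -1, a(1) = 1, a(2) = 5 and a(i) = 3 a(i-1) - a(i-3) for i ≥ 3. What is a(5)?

136

a(3) = 3(5) - (-1) = 16
a(4) = 3(16) - 1 = 47
a(5) = 3(47) - 5 = 136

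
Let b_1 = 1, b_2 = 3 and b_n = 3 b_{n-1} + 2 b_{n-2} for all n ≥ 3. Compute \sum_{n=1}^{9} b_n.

31093

b_3 = 3*3 + 2*1 = 11
b_4 = 3*11 + 2*3 = 39
b_5 = 3*39 + 2*11 = 139
b_6 = 3*139 + 2*39 = 495
b_7 = 3*495 + 2*139 = 1763
b_8 = 3*1763 + 2*495 = 6279
b_9 = 3*6279 + 2*1763 = 22363
Sum = 1 + 3 + 11 + 39 + 139 + 495 + 1763 + 6279 + 22363 = 31093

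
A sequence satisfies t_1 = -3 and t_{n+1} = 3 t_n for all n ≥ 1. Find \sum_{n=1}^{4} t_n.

-120

t_2 = 3·(-3) = -9
t_3 = 3·(-9) = -27
t_4 = 3·(-27) = -81
Sum = (-3) + (-9) + (-27) + (-81) = -120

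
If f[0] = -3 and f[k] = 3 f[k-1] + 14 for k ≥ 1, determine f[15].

57395621

The fixed point is 14/(1 - 3) = -7, so f[k] + 7 = 3(f[k-1] + 7).
Hence f[k] = 4·3^k - 7.
f[15] = 4·3^{15} - 7 = 4·14348907 - 7 = 57395621.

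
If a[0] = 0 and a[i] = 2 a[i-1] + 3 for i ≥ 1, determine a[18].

The fixed point is 3/(1 - 2) = -3, so a[i] + 3 = 2(a[i-1] + 3).
Hence a[i] = 3·2^i - 3.
a[18] = 3·2^{18} - 3 = 3·262144 - 3 = 786429.

786429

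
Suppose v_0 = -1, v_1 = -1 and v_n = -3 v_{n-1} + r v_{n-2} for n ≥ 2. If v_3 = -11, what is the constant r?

-1

v_2 = 3 - r
v_3 = -9 + 2r
So -9 + 2r = -11, giving r = -1.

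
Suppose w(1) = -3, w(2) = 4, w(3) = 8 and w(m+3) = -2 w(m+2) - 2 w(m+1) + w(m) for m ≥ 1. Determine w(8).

w(4) = -2·8 - 2·4 + (-3) = -27
w(5) = -2·(-27) - 2·8 + 4 = 42
w(6) = -2·42 - 2·(-27) + 8 = -22
w(7) = -2·(-22) - 2·42 + (-27) = -67
w(8) = -2·(-67) - 2·(-22) + 42 = 220

220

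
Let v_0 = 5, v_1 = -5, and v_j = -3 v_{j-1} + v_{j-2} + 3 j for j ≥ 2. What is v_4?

v_2 = -3(-5) + 5 + 6 = 26
v_3 = -3(26) + (-5) + 9 = -74
v_4 = -3(-74) + 26 + 12 = 260

260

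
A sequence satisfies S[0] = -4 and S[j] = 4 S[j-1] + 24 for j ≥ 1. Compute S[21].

The fixed point is 24/(1 - 4) = -8, so S[j] + 8 = 4(S[j-1] + 8).
Hence S[j] = 4·4^j - 8.
S[21] = 4·4^{21} - 8 = 4·4398046511104 - 8 = 17592186044408.

17592186044408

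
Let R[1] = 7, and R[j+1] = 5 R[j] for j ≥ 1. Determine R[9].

R[2] = 5·7 = 35
R[3] = 5·35 = 175
R[4] = 5·175 = 875
R[5] = 5·875 = 4375
R[6] = 5·4375 = 21875
R[7] = 5·21875 = 109375
R[8] = 5·109375 = 546875
R[9] = 5·546875 = 2734375

2734375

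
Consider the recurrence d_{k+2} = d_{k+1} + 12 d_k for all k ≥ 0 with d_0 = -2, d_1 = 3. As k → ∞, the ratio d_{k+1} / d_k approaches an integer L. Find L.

The characteristic equation is r^2 - r - 12 = 0, which factors as (r - 4)(r + 3) = 0.
So the roots are 4 and -3. Since |4| > |-3| and the coefficient of 4^k is non-zero, the ratio tends to 4.

4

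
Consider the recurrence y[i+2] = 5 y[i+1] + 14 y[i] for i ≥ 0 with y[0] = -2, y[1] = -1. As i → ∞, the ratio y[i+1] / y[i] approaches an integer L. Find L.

7

The characteristic equation is r^2 - 5r - 14 = 0, which factors as (r - 7)(r + 2) = 0.
So the roots are 7 and -2. Since |7| > |-2| and the coefficient of 7^i is non-zero, the ratio tends to 7.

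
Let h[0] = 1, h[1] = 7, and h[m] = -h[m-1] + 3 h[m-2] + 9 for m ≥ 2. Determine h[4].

h[2] = -7 + 3·1 + 9 = 5
h[3] = -5 + 3·7 + 9 = 25
h[4] = -25 + 3·5 + 9 = -1

-1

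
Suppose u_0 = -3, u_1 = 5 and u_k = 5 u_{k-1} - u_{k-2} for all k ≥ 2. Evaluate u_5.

u_2 = 5·5 - (-3) = 28
u_3 = 5·28 - 5 = 135
u_4 = 5·135 - 28 = 647
u_5 = 5·647 - 135 = 3100

3100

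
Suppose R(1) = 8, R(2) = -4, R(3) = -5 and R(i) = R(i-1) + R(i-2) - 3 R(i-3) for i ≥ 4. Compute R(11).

235

R(4) = (-5) + (-4) - 3·8 = -33
R(5) = (-33) + (-5) - 3·(-4) = -26
R(6) = (-26) + (-33) - 3·(-5) = -44
R(7) = (-44) + (-26) - 3·(-33) = 29
R(8) = 29 + (-44) - 3·(-26) = 63
R(9) = 63 + 29 - 3·(-44) = 224
R(10) = 224 + 63 - 3·29 = 200
R(11) = 200 + 224 - 3·63 = 235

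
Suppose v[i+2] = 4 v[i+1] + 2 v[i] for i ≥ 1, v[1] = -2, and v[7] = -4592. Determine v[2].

Let v[2] = x.
v[3] = -4 + 4x
v[4] = -16 + 18x
v[5] = -72 + 80x
v[6] = -320 + 356x
v[7] = -1424 + 1584x
So -1424 + 1584x = -4592, giving x = -2.

-2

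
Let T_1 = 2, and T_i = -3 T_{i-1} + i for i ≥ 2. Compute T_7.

T_2 = -3*2 + 2 = -4
T_3 = -3*(-4) + 3 = 15
T_4 = -3*15 + 4 = -41
T_5 = -3*(-41) + 5 = 128
T_6 = -3*128 + 6 = -378
T_7 = -3*(-378) + 7 = 1141

1141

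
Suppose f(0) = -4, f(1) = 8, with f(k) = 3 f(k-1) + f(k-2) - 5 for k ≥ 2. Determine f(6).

1664

f(2) = 3*8 + (-4) - 5 = 15
f(3) = 3*15 + 8 - 5 = 48
f(4) = 3*48 + 15 - 5 = 154
f(5) = 3*154 + 48 - 5 = 505
f(6) = 3*505 + 154 - 5 = 1664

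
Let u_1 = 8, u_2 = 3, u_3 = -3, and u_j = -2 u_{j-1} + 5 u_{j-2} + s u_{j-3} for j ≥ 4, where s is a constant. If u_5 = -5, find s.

-4

u_4 = 21 + 8s
u_5 = -57 - 13s
So -57 - 13s = -5, giving s = -4.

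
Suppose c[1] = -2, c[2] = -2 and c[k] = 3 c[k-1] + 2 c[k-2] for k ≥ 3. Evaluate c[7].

-1546

c[3] = 3*(-2) + 2*(-2) = -10
c[4] = 3*(-10) + 2*(-2) = -34
c[5] = 3*(-34) + 2*(-10) = -122
c[6] = 3*(-122) + 2*(-34) = -434
c[7] = 3*(-434) + 2*(-122) = -1546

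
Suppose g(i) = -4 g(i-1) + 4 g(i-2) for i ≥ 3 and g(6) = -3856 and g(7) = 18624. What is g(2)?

-5

Rearranging, g(i-2) = (g(i) + 4 g(i-1)) / 4.
g(5) = (18624 + 4(-3856)) / 4 = 3200/4 = 800
g(4) = (-3856 + 4(800)) / 4 = -656/4 = -164
g(3) = (800 + 4(-164)) / 4 = 144/4 = 36
g(2) = (-164 + 4(36)) / 4 = -20/4 = -5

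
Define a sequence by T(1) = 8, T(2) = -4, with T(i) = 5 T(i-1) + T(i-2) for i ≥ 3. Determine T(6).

-1724

T(3) = 5*(-4) + 8 = -12
T(4) = 5*(-12) + (-4) = -64
T(5) = 5*(-64) + (-12) = -332
T(6) = 5*(-332) + (-64) = -1724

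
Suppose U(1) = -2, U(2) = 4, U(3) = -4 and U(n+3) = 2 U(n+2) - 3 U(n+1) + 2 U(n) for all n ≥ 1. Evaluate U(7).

52

U(4) = 2*(-4) - 3*4 + 2*(-2) = -24
U(5) = 2*(-24) - 3*(-4) + 2*4 = -28
U(6) = 2*(-28) - 3*(-24) + 2*(-4) = 8
U(7) = 2*8 - 3*(-28) + 2*(-24) = 52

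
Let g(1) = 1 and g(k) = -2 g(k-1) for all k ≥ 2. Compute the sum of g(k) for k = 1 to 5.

g(2) = -2(1) = -2
g(3) = -2(-2) = 4
g(4) = -2(4) = -8
g(5) = -2(-8) = 16
Sum = 1 + (-2) + 4 + (-8) + 16 = 11

11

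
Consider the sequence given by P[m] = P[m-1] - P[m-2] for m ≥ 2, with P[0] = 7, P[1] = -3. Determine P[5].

P[2] = (-3) - 7 = -10
P[3] = (-10) - (-3) = -7
P[4] = (-7) - (-10) = 3
P[5] = 3 - (-7) = 10

10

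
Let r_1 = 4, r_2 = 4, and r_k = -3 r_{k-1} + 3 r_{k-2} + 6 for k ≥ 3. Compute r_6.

-66

r_3 = -3(4) + 3(4) + 6 = 6
r_4 = -3(6) + 3(4) + 6 = 0
r_5 = -3(0) + 3(6) + 6 = 24
r_6 = -3(24) + 3(0) + 6 = -66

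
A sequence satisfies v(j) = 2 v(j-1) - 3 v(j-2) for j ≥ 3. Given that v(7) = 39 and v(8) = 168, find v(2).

6

Rearranging, v(j-2) = (v(j) - 2 v(j-1)) / -3.
v(6) = (168 - 2*39) / -3 = 90/-3 = -30
v(5) = (39 - 2*(-30)) / -3 = 99/-3 = -33
v(4) = (-30 - 2*(-33)) / -3 = 36/-3 = -12
v(3) = (-33 - 2*(-12)) / -3 = -9/-3 = 3
v(2) = (-12 - 2*3) / -3 = -18/-3 = 6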